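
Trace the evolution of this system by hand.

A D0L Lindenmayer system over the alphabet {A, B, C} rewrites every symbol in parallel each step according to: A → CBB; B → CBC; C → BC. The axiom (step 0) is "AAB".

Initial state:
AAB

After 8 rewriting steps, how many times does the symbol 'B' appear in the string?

t=0: AAB
t=1: CBBCBBCBC
t=2: BCCBCCBCBCCBCCBCBCCBCBC
t=3: CBCBCBCCBCBCBCCBCBCCBCBCBCCBCBCBCCBCBCCBCBCBCCBCBCCBCBC
t=4: BCCBCBCCBCBCCBCBCBCCBCBCCBCBCCBCBCBCCBCBCCBCBCBCCBCBCCBCBC…CBCBCBCCBCBCCBCBCBCCBCBCCBCBCCBCBCBCCBCBCCBCBCBCCBCBCCBCBC  (len 133)
t=5: CBCBCBCCBCBCCBCBCBCCBCBCCBCBCBCCBCBCCBCBCCBCBCBCCBCBCCBCBC…CBCBCBCCBCBCCBCBCBCCBCBCCBCBCCBCBCBCCBCBCCBCBCBCCBCBCCBCBC  (len 321)
t=6: BCCBCBCCBCBCCBCBCBCCBCBCCBCBCBCCBCBCCBCBCCBCBCBCCBCBCCBCBC…CBCBCBCCBCBCCBCBCBCCBCBCCBCBCCBCBCBCCBCBCCBCBCBCCBCBCCBCBC  (len 775)
t=7: CBCBCBCCBCBCCBCBCBCCBCBCCBCBCBCCBCBCCBCBCCBCBCBCCBCBCCBCBC…CBCBCBCCBCBCCBCBCBCCBCBCCBCBCCBCBCBCCBCBCCBCBCBCCBCBCCBCBC  (len 1871)
t=8: BCCBCBCCBCBCCBCBCBCCBCBCCBCBCBCCBCBCCBCBCCBCBCBCCBCBCCBCBC…CBCBCBCCBCBCCBCBCBCCBCBCCBCBCCBCBCBCCBCBCCBCBCBCCBCBCCBCBC  (len 4517)

1871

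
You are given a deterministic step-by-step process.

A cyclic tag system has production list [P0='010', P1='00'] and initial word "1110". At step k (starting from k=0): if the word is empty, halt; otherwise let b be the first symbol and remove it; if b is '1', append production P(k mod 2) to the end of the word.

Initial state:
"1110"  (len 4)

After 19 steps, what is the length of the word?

0

step 0: "1110"  (len 4)
step 1: "110010"  (len 6)
step 2: "1001000"  (len 7)
step 3: "001000010"  (len 9)
step 4: "01000010"  (len 8)
step 5: "1000010"  (len 7)
step 6: "00001000"  (len 8)
step 7: "0001000"  (len 7)
step 8: "001000"  (len 6)
step 9: "01000"  (len 5)
step 10: "1000"  (len 4)
step 11: "000010"  (len 6)
step 12: "00010"  (len 5)
step 13: "0010"  (len 4)
step 14: "010"  (len 3)
step 15: "10"  (len 2)
step 16: "000"  (len 3)
step 17: "00"  (len 2)
step 18: "0"  (len 1)
step 19: (halted — word empty)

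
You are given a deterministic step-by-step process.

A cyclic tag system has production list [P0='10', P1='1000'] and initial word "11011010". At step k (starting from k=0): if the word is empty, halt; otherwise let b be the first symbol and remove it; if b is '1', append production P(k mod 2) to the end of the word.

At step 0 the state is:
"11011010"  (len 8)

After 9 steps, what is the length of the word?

15

gen 0: "11011010"  (len 8)
gen 1: "101101010"  (len 9)
gen 2: "011010101000"  (len 12)
gen 3: "11010101000"  (len 11)
gen 4: "10101010001000"  (len 14)
gen 5: "010101000100010"  (len 15)
gen 6: "10101000100010"  (len 14)
gen 7: "010100010001010"  (len 15)
gen 8: "10100010001010"  (len 14)
gen 9: "010001000101010"  (len 15)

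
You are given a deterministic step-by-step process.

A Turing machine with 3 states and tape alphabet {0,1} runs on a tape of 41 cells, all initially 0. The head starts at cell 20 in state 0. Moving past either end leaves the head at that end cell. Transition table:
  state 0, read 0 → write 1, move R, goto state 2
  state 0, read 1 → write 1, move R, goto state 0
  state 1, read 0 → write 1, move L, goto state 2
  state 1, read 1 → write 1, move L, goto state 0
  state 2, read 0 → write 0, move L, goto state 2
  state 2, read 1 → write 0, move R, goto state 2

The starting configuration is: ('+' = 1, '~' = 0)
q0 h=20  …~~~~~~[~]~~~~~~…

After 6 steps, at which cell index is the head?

18

[0] q0 h=20  …~~~~~~[~]~~~~~~…
[1] q2 h=21  …~~~~~+[~]~~~~~~…
[2] q2 h=20  …~~~~~~[+]~~~~~~…
[3] q2 h=21  …~~~~~~[~]~~~~~~…
[4] q2 h=20  …~~~~~~[~]~~~~~~…
[5] q2 h=19  …~~~~~~[~]~~~~~~…
[6] q2 h=18  …~~~~~~[~]~~~~~~…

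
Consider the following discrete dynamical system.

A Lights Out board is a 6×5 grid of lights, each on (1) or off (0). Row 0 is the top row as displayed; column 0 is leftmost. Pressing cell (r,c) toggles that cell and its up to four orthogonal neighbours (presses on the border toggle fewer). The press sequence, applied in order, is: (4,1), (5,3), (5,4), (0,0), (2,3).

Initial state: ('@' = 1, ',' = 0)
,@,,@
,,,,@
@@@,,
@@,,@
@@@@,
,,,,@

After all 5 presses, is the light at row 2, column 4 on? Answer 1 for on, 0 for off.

t=0: ,@,,@
,,,,@
@@@,,
@@,,@
@@@@,
,,,,@
t=1: ,@,,@
,,,,@
@@@,,
@,,,@
,,,@,
,@,,@
t=2: ,@,,@
,,,,@
@@@,,
@,,,@
,,,,,
,@@@,
t=3: ,@,,@
,,,,@
@@@,,
@,,,@
,,,,@
,@@,@
t=4: @,,,@
@,,,@
@@@,,
@,,,@
,,,,@
,@@,@
t=5: @,,,@
@,,@@
@@,@@
@,,@@
,,,,@
,@@,@

1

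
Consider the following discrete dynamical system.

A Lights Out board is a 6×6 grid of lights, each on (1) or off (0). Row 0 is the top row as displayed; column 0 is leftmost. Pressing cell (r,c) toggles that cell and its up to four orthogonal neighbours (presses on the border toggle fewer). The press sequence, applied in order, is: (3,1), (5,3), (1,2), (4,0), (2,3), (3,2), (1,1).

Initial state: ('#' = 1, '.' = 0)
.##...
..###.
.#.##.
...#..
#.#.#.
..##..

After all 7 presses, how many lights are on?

11

k=0  .##...
..###.
.#.##.
...#..
#.#.#.
..##..
k=1  .##...
..###.
...##.
####..
###.#.
..##..
k=2  .##...
..###.
...##.
####..
#####.
....#.
k=3  .#....
.#..#.
..###.
####..
#####.
....#.
k=4  .#....
.#..#.
..###.
.###..
..###.
#...#.
k=5  .#....
.#.##.
......
.##...
..###.
#...#.
k=6  .#....
.#.##.
..#...
...#..
...##.
#...#.
k=7  ......
#.###.
.##...
...#..
...##.
#...#.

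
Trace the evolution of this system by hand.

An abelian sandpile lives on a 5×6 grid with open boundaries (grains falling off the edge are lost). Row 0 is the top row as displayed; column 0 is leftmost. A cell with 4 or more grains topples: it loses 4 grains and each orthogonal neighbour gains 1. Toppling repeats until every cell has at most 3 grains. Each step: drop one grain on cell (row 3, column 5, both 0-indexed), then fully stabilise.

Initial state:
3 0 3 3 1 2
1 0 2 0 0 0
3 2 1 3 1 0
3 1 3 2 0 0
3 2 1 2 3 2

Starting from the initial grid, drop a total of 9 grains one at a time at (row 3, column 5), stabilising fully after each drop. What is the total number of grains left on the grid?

51

step 0: 3 0 3 3 1 2
1 0 2 0 0 0
3 2 1 3 1 0
3 1 3 2 0 0
3 2 1 2 3 2
step 1: 3 0 3 3 1 2
1 0 2 0 0 0
3 2 1 3 1 0
3 1 3 2 0 1
3 2 1 2 3 2
step 2: 3 0 3 3 1 2
1 0 2 0 0 0
3 2 1 3 1 0
3 1 3 2 0 2
3 2 1 2 3 2
step 3: 3 0 3 3 1 2
1 0 2 0 0 0
3 2 1 3 1 0
3 1 3 2 0 3
3 2 1 2 3 2
step 4: 3 0 3 3 1 2
1 0 2 0 0 0
3 2 1 3 1 1
3 1 3 2 1 0
3 2 1 2 3 3
step 5: 3 0 3 3 1 2
1 0 2 0 0 0
3 2 1 3 1 1
3 1 3 2 1 1
3 2 1 2 3 3
step 6: 3 0 3 3 1 2
1 0 2 0 0 0
3 2 1 3 1 1
3 1 3 2 1 2
3 2 1 2 3 3
step 7: 3 0 3 3 1 2
1 0 2 0 0 0
3 2 1 3 1 1
3 1 3 2 1 3
3 2 1 2 3 3
step 8: 3 0 3 3 1 2
1 0 2 0 0 0
3 2 1 3 1 2
3 1 3 2 3 1
3 2 1 3 0 1
step 9: 3 0 3 3 1 2
1 0 2 0 0 0
3 2 1 3 1 2
3 1 3 2 3 2
3 2 1 3 0 1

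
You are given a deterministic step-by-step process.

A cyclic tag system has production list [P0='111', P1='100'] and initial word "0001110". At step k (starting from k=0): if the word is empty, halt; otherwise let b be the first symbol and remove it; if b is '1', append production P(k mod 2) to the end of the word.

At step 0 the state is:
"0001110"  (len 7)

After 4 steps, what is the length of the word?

[0] "0001110"  (len 7)
[1] "001110"  (len 6)
[2] "01110"  (len 5)
[3] "1110"  (len 4)
[4] "110100"  (len 6)

6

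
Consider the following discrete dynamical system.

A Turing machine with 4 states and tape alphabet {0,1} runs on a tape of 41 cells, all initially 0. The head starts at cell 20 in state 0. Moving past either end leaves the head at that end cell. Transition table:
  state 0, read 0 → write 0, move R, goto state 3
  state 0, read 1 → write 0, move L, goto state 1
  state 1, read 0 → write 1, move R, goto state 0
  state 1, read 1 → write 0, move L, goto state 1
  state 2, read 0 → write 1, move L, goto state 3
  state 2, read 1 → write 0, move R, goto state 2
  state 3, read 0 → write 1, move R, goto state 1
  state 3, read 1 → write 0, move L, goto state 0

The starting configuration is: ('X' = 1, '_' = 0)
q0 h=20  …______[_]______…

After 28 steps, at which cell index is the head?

k=0  q0 h=20  …______[_]______…
k=1  q3 h=21  …______[_]______…
k=2  q1 h=22  …_____X[_]______…
k=3  q0 h=23  …____XX[_]______…
k=4  q3 h=24  …___XX_[_]______…
k=5  q1 h=25  …__XX_X[_]______…
k=6  q0 h=26  …_XX_XX[_]______…
k=7  q3 h=27  …XX_XX_[_]______…
k=8  q1 h=28  …X_XX_X[_]______…
k=9  q0 h=29  …_XX_XX[_]______…
k=10  q3 h=30  …XX_XX_[_]______…
k=11  q1 h=31  …X_XX_X[_]______…
k=12  q0 h=32  …_XX_XX[_]______…
k=13  q3 h=33  …XX_XX_[_]______…
k=14  q1 h=34  …X_XX_X[_]______|
k=15  q0 h=35  …_XX_XX[_]_____|
k=16  q3 h=36  …XX_XX_[_]____|
k=17  q1 h=37  …X_XX_X[_]___|
k=18  q0 h=38  …_XX_XX[_]__|
k=19  q3 h=39  …XX_XX_[_]_|
k=20  q1 h=40  …X_XX_X[_]|
k=21  q0 h=40  …X_XX_X[X]|
k=22  q1 h=39  …XX_XX_[X]_|
k=23  q1 h=38  …_XX_XX[_]__|
k=24  q0 h=39  …XX_XXX[_]_|
k=25  q3 h=40  …X_XXX_[_]|
k=26  q1 h=40  …X_XXX_[X]|
k=27  q1 h=39  …XX_XXX[_]_|
k=28  q0 h=40  …X_XXXX[_]|

40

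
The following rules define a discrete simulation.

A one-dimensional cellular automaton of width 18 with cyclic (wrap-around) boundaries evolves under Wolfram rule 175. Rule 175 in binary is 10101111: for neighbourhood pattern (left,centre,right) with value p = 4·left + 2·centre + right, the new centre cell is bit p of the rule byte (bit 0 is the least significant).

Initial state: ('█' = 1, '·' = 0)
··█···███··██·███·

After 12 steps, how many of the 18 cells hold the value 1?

12

0) ··█···███··██·███·
1) ███·████··██·███··
2) ██·████··██·███··█
3) █·████··██·███··██
4) ·████··██·███··███
5) ████··██·███··███·
6) ███··██·███··███·█
7) ██··██·███··███·██
8) █··██·███··███·███
9) ··██·███··███·████
10) ·██·███··███·████·
11) ██·███··███·████··
12) █·███··███·████··█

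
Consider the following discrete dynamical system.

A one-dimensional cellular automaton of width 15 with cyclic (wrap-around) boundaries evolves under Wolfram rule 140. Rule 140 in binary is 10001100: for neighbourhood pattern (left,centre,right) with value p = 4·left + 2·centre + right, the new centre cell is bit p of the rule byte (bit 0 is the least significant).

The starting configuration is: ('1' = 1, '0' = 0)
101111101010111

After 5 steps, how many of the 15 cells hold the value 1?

4

gen 0: 101111101010111
gen 1: 001111001010111
gen 2: 001110001010110
gen 3: 001100001010100
gen 4: 001000001010100
gen 5: 001000001010100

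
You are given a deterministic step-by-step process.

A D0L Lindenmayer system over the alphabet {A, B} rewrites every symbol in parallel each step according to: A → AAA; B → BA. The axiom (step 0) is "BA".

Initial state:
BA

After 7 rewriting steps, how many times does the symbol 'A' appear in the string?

3280

0) BA
1) BAAAA
2) BAAAAAAAAAAAAA
3) BAAAAAAAAAAAAAAAAAAAAAAAAAAAAAAAAAAAAAAAA
4) BAAAAAAAAAAAAAAAAAAAAAAAAAAAAAAAAAAAAAAAAAAAAAAAAAAAAAAAAA…AAAAAAAAAAAAAAAAAAAAAAAAAAAAAAAAAAAAAAAAAAAAAAAAAAAAAAAAAA  (len 122)
5) BAAAAAAAAAAAAAAAAAAAAAAAAAAAAAAAAAAAAAAAAAAAAAAAAAAAAAAAAA…AAAAAAAAAAAAAAAAAAAAAAAAAAAAAAAAAAAAAAAAAAAAAAAAAAAAAAAAAA  (len 365)
6) BAAAAAAAAAAAAAAAAAAAAAAAAAAAAAAAAAAAAAAAAAAAAAAAAAAAAAAAAA…AAAAAAAAAAAAAAAAAAAAAAAAAAAAAAAAAAAAAAAAAAAAAAAAAAAAAAAAAA  (len 1094)
7) BAAAAAAAAAAAAAAAAAAAAAAAAAAAAAAAAAAAAAAAAAAAAAAAAAAAAAAAAA…AAAAAAAAAAAAAAAAAAAAAAAAAAAAAAAAAAAAAAAAAAAAAAAAAAAAAAAAAA  (len 3281)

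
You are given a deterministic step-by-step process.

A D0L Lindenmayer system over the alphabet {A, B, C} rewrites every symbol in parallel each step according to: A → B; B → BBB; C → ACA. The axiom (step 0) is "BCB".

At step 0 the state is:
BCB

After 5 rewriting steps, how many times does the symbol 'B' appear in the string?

[0] BCB
[1] BBBACABBB
[2] BBBBBBBBBBACABBBBBBBBBB
[3] BBBBBBBBBBBBBBBBBBBBBBBBBBBBBBBACABBBBBBBBBBBBBBBBBBBBBBBBBBBBBBB
[4] BBBBBBBBBBBBBBBBBBBBBBBBBBBBBBBBBBBBBBBBBBBBBBBBBBBBBBBBBB…BBBBBBBBBBBBBBBBBBBBBBBBBBBBBBBBBBBBBBBBBBBBBBBBBBBBBBBBBB  (len 191)
[5] BBBBBBBBBBBBBBBBBBBBBBBBBBBBBBBBBBBBBBBBBBBBBBBBBBBBBBBBBB…BBBBBBBBBBBBBBBBBBBBBBBBBBBBBBBBBBBBBBBBBBBBBBBBBBBBBBBBBB  (len 569)

566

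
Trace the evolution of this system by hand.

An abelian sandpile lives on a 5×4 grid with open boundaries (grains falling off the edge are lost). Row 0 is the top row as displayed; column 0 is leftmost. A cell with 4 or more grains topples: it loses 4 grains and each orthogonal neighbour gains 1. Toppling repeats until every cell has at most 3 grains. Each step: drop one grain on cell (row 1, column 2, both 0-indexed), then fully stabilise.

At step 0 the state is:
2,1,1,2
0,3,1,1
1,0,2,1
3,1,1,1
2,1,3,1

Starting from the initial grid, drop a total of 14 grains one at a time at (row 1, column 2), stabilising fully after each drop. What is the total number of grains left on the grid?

k=0  2,1,1,2
0,3,1,1
1,0,2,1
3,1,1,1
2,1,3,1
k=1  2,1,1,2
0,3,2,1
1,0,2,1
3,1,1,1
2,1,3,1
k=2  2,1,1,2
0,3,3,1
1,0,2,1
3,1,1,1
2,1,3,1
k=3  2,2,2,2
1,0,1,2
1,1,3,1
3,1,1,1
2,1,3,1
k=4  2,2,2,2
1,0,2,2
1,1,3,1
3,1,1,1
2,1,3,1
k=5  2,2,2,2
1,0,3,2
1,1,3,1
3,1,1,1
2,1,3,1
k=6  2,2,3,2
1,1,1,3
1,2,0,2
3,1,2,1
2,1,3,1
k=7  2,2,3,2
1,1,2,3
1,2,0,2
3,1,2,1
2,1,3,1
k=8  2,2,3,2
1,1,3,3
1,2,0,2
3,1,2,1
2,1,3,1
k=9  2,3,1,0
1,2,2,1
1,2,1,3
3,1,2,1
2,1,3,1
k=10  2,3,1,0
1,2,3,1
1,2,1,3
3,1,2,1
2,1,3,1
k=11  2,3,2,0
1,3,0,2
1,2,2,3
3,1,2,1
2,1,3,1
k=12  2,3,2,0
1,3,1,2
1,2,2,3
3,1,2,1
2,1,3,1
k=13  2,3,2,0
1,3,2,2
1,2,2,3
3,1,2,1
2,1,3,1
k=14  2,3,2,0
1,3,3,2
1,2,2,3
3,1,2,1
2,1,3,1

38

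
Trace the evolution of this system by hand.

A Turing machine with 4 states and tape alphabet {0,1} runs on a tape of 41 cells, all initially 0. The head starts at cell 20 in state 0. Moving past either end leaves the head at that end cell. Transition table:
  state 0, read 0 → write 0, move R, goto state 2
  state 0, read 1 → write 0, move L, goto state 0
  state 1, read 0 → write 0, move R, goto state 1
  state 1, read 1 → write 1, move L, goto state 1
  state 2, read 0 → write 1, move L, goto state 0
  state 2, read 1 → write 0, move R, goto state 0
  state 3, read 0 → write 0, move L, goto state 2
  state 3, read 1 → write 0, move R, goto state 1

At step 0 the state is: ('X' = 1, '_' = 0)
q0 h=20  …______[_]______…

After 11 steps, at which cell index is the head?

step 0: q0 h=20  …______[_]______…
step 1: q2 h=21  …______[_]______…
step 2: q0 h=20  …______[_]X_____…
step 3: q2 h=21  …______[X]______…
step 4: q0 h=22  …______[_]______…
step 5: q2 h=23  …______[_]______…
step 6: q0 h=22  …______[_]X_____…
step 7: q2 h=23  …______[X]______…
step 8: q0 h=24  …______[_]______…
step 9: q2 h=25  …______[_]______…
step 10: q0 h=24  …______[_]X_____…
step 11: q2 h=25  …______[X]______…

25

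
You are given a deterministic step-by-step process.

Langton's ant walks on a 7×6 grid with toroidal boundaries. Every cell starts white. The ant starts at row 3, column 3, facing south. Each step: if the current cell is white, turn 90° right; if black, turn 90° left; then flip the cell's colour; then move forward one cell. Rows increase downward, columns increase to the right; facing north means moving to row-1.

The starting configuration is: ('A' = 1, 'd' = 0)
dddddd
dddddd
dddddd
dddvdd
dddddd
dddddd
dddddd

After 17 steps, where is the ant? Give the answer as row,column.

[0] dddddd
dddddd
dddddd
dddvdd
dddddd
dddddd
dddddd
[1] dddddd
dddddd
dddddd
dd<Add
dddddd
dddddd
dddddd
[2] dddddd
dddddd
dd^ddd
ddAAdd
dddddd
dddddd
dddddd
[3] dddddd
dddddd
ddA>dd
ddAAdd
dddddd
dddddd
dddddd
[4] dddddd
dddddd
ddAAdd
ddAvdd
dddddd
dddddd
dddddd
[5] dddddd
dddddd
ddAAdd
ddAd>d
dddddd
dddddd
dddddd
[6] dddddd
dddddd
ddAAdd
ddAdAd
ddddvd
dddddd
dddddd
[7] dddddd
dddddd
ddAAdd
ddAdAd
ddd<Ad
dddddd
dddddd
[8] dddddd
dddddd
ddAAdd
ddA^Ad
dddAAd
dddddd
dddddd
[9] dddddd
dddddd
ddAAdd
ddAA>d
dddAAd
dddddd
dddddd
[10] dddddd
dddddd
ddAA^d
ddAAdd
dddAAd
dddddd
dddddd
[11] dddddd
dddddd
ddAAA>
ddAAdd
dddAAd
dddddd
dddddd
[12] dddddd
dddddd
ddAAAA
ddAAdv
dddAAd
dddddd
dddddd
[13] dddddd
dddddd
ddAAAA
ddAA<A
dddAAd
dddddd
dddddd
[14] dddddd
dddddd
ddAA^A
ddAAAA
dddAAd
dddddd
dddddd
[15] dddddd
dddddd
ddA<dA
ddAAAA
dddAAd
dddddd
dddddd
[16] dddddd
dddddd
ddAddA
ddAvAA
dddAAd
dddddd
dddddd
[17] dddddd
dddddd
ddAddA
ddAd>A
dddAAd
dddddd
dddddd

3,4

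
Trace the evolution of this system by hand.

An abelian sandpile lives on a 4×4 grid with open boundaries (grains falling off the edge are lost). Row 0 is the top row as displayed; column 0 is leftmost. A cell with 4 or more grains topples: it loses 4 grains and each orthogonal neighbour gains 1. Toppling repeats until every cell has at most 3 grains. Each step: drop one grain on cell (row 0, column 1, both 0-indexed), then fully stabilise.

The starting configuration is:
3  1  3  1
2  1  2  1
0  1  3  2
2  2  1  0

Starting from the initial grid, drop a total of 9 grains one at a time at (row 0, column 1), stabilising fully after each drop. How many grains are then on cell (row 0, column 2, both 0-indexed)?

3

[0] 3  1  3  1
2  1  2  1
0  1  3  2
2  2  1  0
[1] 3  2  3  1
2  1  2  1
0  1  3  2
2  2  1  0
[2] 3  3  3  1
2  1  2  1
0  1  3  2
2  2  1  0
[3] 0  2  0  2
3  2  3  1
0  1  3  2
2  2  1  0
[4] 0  3  0  2
3  2  3  1
0  1  3  2
2  2  1  0
[5] 1  0  1  2
3  3  3  1
0  1  3  2
2  2  1  0
[6] 1  1  1  2
3  3  3  1
0  1  3  2
2  2  1  0
[7] 1  2  1  2
3  3  3  1
0  1  3  2
2  2  1  0
[8] 1  3  1  2
3  3  3  1
0  1  3  2
2  2  1  0
[9] 3  1  3  2
0  2  1  2
1  3  0  3
2  2  2  0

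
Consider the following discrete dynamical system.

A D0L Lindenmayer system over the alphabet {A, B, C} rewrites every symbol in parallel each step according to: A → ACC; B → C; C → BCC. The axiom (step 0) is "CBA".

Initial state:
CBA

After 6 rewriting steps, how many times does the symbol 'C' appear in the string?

gen 0: CBA
gen 1: BCCCACC
gen 2: CBCCBCCBCCACCBCCBCC
gen 3: BCCCBCCBCCCBCCBCCCBCCBCCACCBCCBCCCBCCBCCCBCCBCC
gen 4: CBCCBCCBCCCBCCBCCCBCCBCCBCCCBCCBCCCBCCBCCBCCCBCCBCCCBCCBCCACCBCCBCCCBCCBCCCBCCBCCBCCCBCCBCCCBCCBCCBCCCBCCBCCCBCCBCC
gen 5: BCCCBCCBCCCBCCBCCCBCCBCCBCCCBCCBCCCBCCBCCBCCCBCCBCCCBCCBCC…BCCCBCCBCCCBCCBCCCBCCBCCBCCCBCCBCCCBCCBCCBCCCBCCBCCCBCCBCC  (len 279)
gen 6: CBCCBCCBCCCBCCBCCCBCCBCCBCCCBCCBCCCBCCBCCBCCCBCCBCCCBCCBCC…BCCCBCCBCCCBCCBCCCBCCBCCBCCCBCCBCCCBCCBCCBCCCBCCBCCCBCCBCC  (len 675)

477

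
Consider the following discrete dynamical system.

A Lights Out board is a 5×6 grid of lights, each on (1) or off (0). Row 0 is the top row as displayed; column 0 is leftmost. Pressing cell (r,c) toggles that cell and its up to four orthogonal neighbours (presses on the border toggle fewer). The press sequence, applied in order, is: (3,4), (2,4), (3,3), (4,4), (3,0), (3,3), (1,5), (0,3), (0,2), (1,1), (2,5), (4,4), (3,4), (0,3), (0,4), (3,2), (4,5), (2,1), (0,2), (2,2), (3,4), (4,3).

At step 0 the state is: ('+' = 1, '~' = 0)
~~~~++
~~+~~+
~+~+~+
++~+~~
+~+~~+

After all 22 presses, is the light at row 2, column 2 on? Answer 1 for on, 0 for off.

[0] ~~~~++
~~+~~+
~+~+~+
++~+~~
+~+~~+
[1] ~~~~++
~~+~~+
~+~+++
++~~++
+~+~++
[2] ~~~~++
~~+~++
~+~~~~
++~~~+
+~+~++
[3] ~~~~++
~~+~++
~+~+~~
++++++
+~++++
[4] ~~~~++
~~+~++
~+~+~~
++++~+
+~+~~~
[5] ~~~~++
~~+~++
++~+~~
~~++~+
~~+~~~
[6] ~~~~++
~~+~++
++~~~~
~~~~++
~~++~~
[7] ~~~~+~
~~+~~~
++~~~+
~~~~++
~~++~~
[8] ~~++~~
~~++~~
++~~~+
~~~~++
~~++~~
[9] ~+~~~~
~~~+~~
++~~~+
~~~~++
~~++~~
[10] ~~~~~~
++++~~
+~~~~+
~~~~++
~~++~~
[11] ~~~~~~
++++~+
+~~~+~
~~~~+~
~~++~~
[12] ~~~~~~
++++~+
+~~~+~
~~~~~~
~~+~++
[13] ~~~~~~
++++~+
+~~~~~
~~~+++
~~+~~+
[14] ~~+++~
+++~~+
+~~~~~
~~~+++
~~+~~+
[15] ~~+~~+
+++~++
+~~~~~
~~~+++
~~+~~+
[16] ~~+~~+
+++~++
+~+~~~
~++~++
~~~~~+
[17] ~~+~~+
+++~++
+~+~~~
~++~+~
~~~~+~
[18] ~~+~~+
+~+~++
~+~~~~
~~+~+~
~~~~+~
[19] ~+~+~+
+~~~++
~+~~~~
~~+~+~
~~~~+~
[20] ~+~+~+
+~+~++
~~++~~
~~~~+~
~~~~+~
[21] ~+~+~+
+~+~++
~~+++~
~~~+~+
~~~~~~
[22] ~+~+~+
+~+~++
~~+++~
~~~~~+
~~+++~

1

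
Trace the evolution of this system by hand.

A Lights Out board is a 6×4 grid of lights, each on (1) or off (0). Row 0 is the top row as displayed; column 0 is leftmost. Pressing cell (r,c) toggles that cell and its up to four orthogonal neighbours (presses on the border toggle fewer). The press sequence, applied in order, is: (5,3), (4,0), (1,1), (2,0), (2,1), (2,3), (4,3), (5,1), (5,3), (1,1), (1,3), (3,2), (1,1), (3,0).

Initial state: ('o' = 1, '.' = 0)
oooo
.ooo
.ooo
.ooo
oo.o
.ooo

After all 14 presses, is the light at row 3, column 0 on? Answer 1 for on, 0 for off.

1

step 0: oooo
.ooo
.ooo
.ooo
oo.o
.ooo
step 1: oooo
.ooo
.ooo
.ooo
oo..
.o..
step 2: oooo
.ooo
.ooo
oooo
....
oo..
step 3: o.oo
o..o
..oo
oooo
....
oo..
step 4: o.oo
...o
oooo
.ooo
....
oo..
step 5: o.oo
.o.o
...o
..oo
....
oo..
step 6: o.oo
.o..
..o.
..o.
....
oo..
step 7: o.oo
.o..
..o.
..oo
..oo
oo.o
step 8: o.oo
.o..
..o.
..oo
.ooo
..oo
step 9: o.oo
.o..
..o.
..oo
.oo.
....
step 10: oooo
o.o.
.oo.
..oo
.oo.
....
step 11: ooo.
o..o
.ooo
..oo
.oo.
....
step 12: ooo.
o..o
.o.o
.o..
.o..
....
step 13: o.o.
.ooo
...o
.o..
.o..
....
step 14: o.o.
.ooo
o..o
o...
oo..
....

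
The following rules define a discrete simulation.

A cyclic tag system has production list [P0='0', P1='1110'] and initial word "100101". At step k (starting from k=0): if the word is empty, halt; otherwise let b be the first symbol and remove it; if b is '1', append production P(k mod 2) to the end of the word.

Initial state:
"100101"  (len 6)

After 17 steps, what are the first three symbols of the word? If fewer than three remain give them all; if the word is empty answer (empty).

step 0: "100101"  (len 6)
step 1: "001010"  (len 6)
step 2: "01010"  (len 5)
step 3: "1010"  (len 4)
step 4: "0101110"  (len 7)
step 5: "101110"  (len 6)
step 6: "011101110"  (len 9)
step 7: "11101110"  (len 8)
step 8: "11011101110"  (len 11)
step 9: "10111011100"  (len 11)
step 10: "01110111001110"  (len 14)
step 11: "1110111001110"  (len 13)
step 12: "1101110011101110"  (len 16)
step 13: "1011100111011100"  (len 16)
step 14: "0111001110111001110"  (len 19)
step 15: "111001110111001110"  (len 18)
step 16: "110011101110011101110"  (len 21)
step 17: "100111011100111011100"  (len 21)

100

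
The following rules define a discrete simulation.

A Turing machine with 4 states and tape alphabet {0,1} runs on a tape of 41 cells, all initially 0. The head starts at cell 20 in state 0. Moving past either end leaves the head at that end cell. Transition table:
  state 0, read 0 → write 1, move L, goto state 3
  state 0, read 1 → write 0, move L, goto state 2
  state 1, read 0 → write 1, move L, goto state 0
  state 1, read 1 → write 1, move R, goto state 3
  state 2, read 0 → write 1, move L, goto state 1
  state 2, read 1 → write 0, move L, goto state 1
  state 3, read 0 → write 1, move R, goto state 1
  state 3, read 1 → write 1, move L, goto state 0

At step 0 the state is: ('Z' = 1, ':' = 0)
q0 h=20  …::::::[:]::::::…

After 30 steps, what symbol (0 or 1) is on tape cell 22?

1

k=0  q0 h=20  …::::::[:]::::::…
k=1  q3 h=19  …::::::[:]Z:::::…
k=2  q1 h=20  …:::::Z[Z]::::::…
k=3  q3 h=21  …::::ZZ[:]::::::…
k=4  q1 h=22  …:::ZZZ[:]::::::…
k=5  q0 h=21  …::::ZZ[Z]Z:::::…
k=6  q2 h=20  …:::::Z[Z]:Z::::…
k=7  q1 h=19  …::::::[Z]::Z:::…
k=8  q3 h=20  …:::::Z[:]:Z::::…
k=9  q1 h=21  …::::ZZ[:]Z:::::…
k=10  q0 h=20  …:::::Z[Z]ZZ::::…
k=11  q2 h=19  …::::::[Z]:ZZ:::…
k=12  q1 h=18  …::::::[:]::ZZ::…
k=13  q0 h=17  …::::::[:]Z::ZZ:…
k=14  q3 h=16  …::::::[:]ZZ::ZZ…
k=15  q1 h=17  …:::::Z[Z]Z::ZZ:…
k=16  q3 h=18  …::::ZZ[Z]::ZZ::…
k=17  q0 h=17  …:::::Z[Z]Z::ZZ:…
k=18  q2 h=16  …::::::[Z]:Z::ZZ…
k=19  q1 h=15  …::::::[:]::Z::Z…
k=20  q0 h=14  …::::::[:]Z::Z::…
k=21  q3 h=13  …::::::[:]ZZ::Z:…
k=22  q1 h=14  …:::::Z[Z]Z::Z::…
k=23  q3 h=15  …::::ZZ[Z]::Z::Z…
k=24  q0 h=14  …:::::Z[Z]Z::Z::…
k=25  q2 h=13  …::::::[Z]:Z::Z:…
k=26  q1 h=12  …::::::[:]::Z::Z…
k=27  q0 h=11  …::::::[:]Z::Z::…
k=28  q3 h=10  …::::::[:]ZZ::Z:…
k=29  q1 h=11  …:::::Z[Z]Z::Z::…
k=30  q3 h=12  …::::ZZ[Z]::Z::Z…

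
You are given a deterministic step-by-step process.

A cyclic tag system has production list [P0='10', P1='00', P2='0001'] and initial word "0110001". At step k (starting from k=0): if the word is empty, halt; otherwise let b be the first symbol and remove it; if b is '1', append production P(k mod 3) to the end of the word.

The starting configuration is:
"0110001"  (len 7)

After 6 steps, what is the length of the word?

[0] "0110001"  (len 7)
[1] "110001"  (len 6)
[2] "1000100"  (len 7)
[3] "0001000001"  (len 10)
[4] "001000001"  (len 9)
[5] "01000001"  (len 8)
[6] "1000001"  (len 7)

7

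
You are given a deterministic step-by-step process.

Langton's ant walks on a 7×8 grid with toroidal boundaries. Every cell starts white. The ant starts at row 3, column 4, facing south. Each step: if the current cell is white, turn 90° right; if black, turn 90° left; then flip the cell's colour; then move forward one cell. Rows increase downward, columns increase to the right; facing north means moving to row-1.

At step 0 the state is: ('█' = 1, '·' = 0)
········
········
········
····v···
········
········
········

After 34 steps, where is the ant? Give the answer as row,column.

0) ········
········
········
····v···
········
········
········
1) ········
········
········
···<█···
········
········
········
2) ········
········
···^····
···██···
········
········
········
3) ········
········
···█>···
···██···
········
········
········
4) ········
········
···██···
···█v···
········
········
········
5) ········
········
···██···
···█·>··
········
········
········
6) ········
········
···██···
···█·█··
·····v··
········
········
7) ········
········
···██···
···█·█··
····<█··
········
········
8) ········
········
···██···
···█^█··
····██··
········
········
9) ········
········
···██···
···██>··
····██··
········
········
10) ········
········
···██^··
···██···
····██··
········
········
11) ········
········
···███>·
···██···
····██··
········
········
12) ········
········
···████·
···██·v·
····██··
········
········
13) ········
········
···████·
···██<█·
····██··
········
········
14) ········
········
···██^█·
···████·
····██··
········
········
15) ········
········
···█<·█·
···████·
····██··
········
········
16) ········
········
···█··█·
···█v██·
····██··
········
········
17) ········
········
···█··█·
···█·>█·
····██··
········
········
18) ········
········
···█·^█·
···█··█·
····██··
········
········
19) ········
········
···█·█>·
···█··█·
····██··
········
········
20) ········
······^·
···█·█··
···█··█·
····██··
········
········
21) ········
······█>
···█·█··
···█··█·
····██··
········
········
22) ········
······██
···█·█·v
···█··█·
····██··
········
········
23) ········
······██
···█·█<█
···█··█·
····██··
········
········
24) ········
······^█
···█·███
···█··█·
····██··
········
········
25) ········
·····<·█
···█·███
···█··█·
····██··
········
········
26) ·····^··
·····█·█
···█·███
···█··█·
····██··
········
········
27) ·····█>·
·····█·█
···█·███
···█··█·
····██··
········
········
28) ·····██·
·····█v█
···█·███
···█··█·
····██··
········
········
29) ·····██·
·····<██
···█·███
···█··█·
····██··
········
········
30) ·····██·
······██
···█·v██
···█··█·
····██··
········
········
31) ·····██·
······██
···█··>█
···█··█·
····██··
········
········
32) ·····██·
······^█
···█···█
···█··█·
····██··
········
········
33) ·····██·
·····<·█
···█···█
···█··█·
····██··
········
········
34) ·····^█·
·····█·█
···█···█
···█··█·
····██··
········
········

0,5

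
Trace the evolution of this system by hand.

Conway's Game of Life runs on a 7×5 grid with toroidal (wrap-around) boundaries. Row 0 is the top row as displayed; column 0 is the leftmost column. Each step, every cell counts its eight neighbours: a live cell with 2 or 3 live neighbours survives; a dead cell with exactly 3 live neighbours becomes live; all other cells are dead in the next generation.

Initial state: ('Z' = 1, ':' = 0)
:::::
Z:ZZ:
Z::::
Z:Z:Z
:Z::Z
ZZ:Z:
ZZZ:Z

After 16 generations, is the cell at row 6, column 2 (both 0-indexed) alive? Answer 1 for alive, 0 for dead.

0) :::::
Z:ZZ:
Z::::
Z:Z:Z
:Z::Z
ZZ:Z:
ZZZ:Z
1) :::::
:Z::Z
Z:Z::
:::ZZ
:::::
:::Z:
::ZZZ
2) Z:Z:Z
ZZ:::
ZZZ::
:::ZZ
:::ZZ
::ZZZ
::ZZZ
3) ::Z::
:::Z:
::ZZ:
:Z:::
Z::::
Z::::
:::::
4) :::::
:::Z:
::ZZ:
:ZZ::
ZZ:::
:::::
:::::
5) :::::
::ZZ:
:Z:Z:
Z::Z:
ZZZ::
:::::
:::::
6) :::::
::ZZ:
:Z:Z:
Z::Z:
ZZZ:Z
:Z:::
:::::
7) :::::
::ZZ:
:Z:Z:
:::Z:
::ZZZ
:ZZ::
:::::
8) :::::
::ZZ:
:::ZZ
:::::
:Z::Z
:ZZ::
:::::
9) :::::
::ZZZ
::ZZZ
Z::ZZ
ZZZ::
ZZZ::
:::::
10) :::Z:
::Z:Z
:Z:::
:::::
:::::
Z:Z::
:Z:::
11) ::ZZ:
::ZZ:
:::::
:::::
:::::
:Z:::
:ZZ::
12) :::::
::ZZ:
:::::
:::::
:::::
:ZZ::
:Z:Z:
13) :::Z:
:::::
:::::
:::::
:::::
:ZZ::
:Z:::
14) :::::
:::::
:::::
:::::
:::::
:ZZ::
:Z:::
15) :::::
:::::
:::::
:::::
:::::
:ZZ::
:ZZ::
16) :::::
:::::
:::::
:::::
:::::
:ZZ::
:ZZ::

1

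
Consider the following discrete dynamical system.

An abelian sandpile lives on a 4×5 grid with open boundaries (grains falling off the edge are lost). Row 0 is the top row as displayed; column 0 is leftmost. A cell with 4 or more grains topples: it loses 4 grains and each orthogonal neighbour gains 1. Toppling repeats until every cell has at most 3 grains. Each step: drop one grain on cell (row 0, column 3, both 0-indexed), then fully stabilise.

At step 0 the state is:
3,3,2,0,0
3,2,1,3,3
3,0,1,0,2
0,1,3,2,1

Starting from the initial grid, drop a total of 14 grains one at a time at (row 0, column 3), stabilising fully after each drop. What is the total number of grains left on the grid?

33

t=0: 3,3,2,0,0
3,2,1,3,3
3,0,1,0,2
0,1,3,2,1
t=1: 3,3,2,1,0
3,2,1,3,3
3,0,1,0,2
0,1,3,2,1
t=2: 3,3,2,2,0
3,2,1,3,3
3,0,1,0,2
0,1,3,2,1
t=3: 3,3,2,3,0
3,2,1,3,3
3,0,1,0,2
0,1,3,2,1
t=4: 3,3,3,1,2
3,2,2,1,0
3,0,1,1,3
0,1,3,2,1
t=5: 3,3,3,2,2
3,2,2,1,0
3,0,1,1,3
0,1,3,2,1
t=6: 3,3,3,3,2
3,2,2,1,0
3,0,1,1,3
0,1,3,2,1
t=7: 1,2,2,1,3
2,1,0,3,0
0,2,2,1,3
1,1,3,2,1
t=8: 1,2,2,2,3
2,1,0,3,0
0,2,2,1,3
1,1,3,2,1
t=9: 1,2,2,3,3
2,1,0,3,0
0,2,2,1,3
1,1,3,2,1
t=10: 1,2,3,2,0
2,1,1,0,2
0,2,2,2,3
1,1,3,2,1
t=11: 1,2,3,3,0
2,1,1,0,2
0,2,2,2,3
1,1,3,2,1
t=12: 1,3,0,1,1
2,1,2,1,2
0,2,2,2,3
1,1,3,2,1
t=13: 1,3,0,2,1
2,1,2,1,2
0,2,2,2,3
1,1,3,2,1
t=14: 1,3,0,3,1
2,1,2,1,2
0,2,2,2,3
1,1,3,2,1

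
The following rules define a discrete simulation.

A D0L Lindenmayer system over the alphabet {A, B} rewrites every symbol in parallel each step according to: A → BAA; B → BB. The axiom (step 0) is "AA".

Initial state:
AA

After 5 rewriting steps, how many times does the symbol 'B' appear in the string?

t=0: AA
t=1: BAABAA
t=2: BBBAABAABBBAABAA
t=3: BBBBBBBAABAABBBAABAABBBBBBBAABAABBBAABAA
t=4: BBBBBBBBBBBBBBBAABAABBBAABAABBBBBBBAABAABBBAABAABBBBBBBBBBBBBBBAABAABBBAABAABBBBBBBAABAABBBAABAA
t=5: BBBBBBBBBBBBBBBBBBBBBBBBBBBBBBBAABAABBBAABAABBBBBBBAABAABB…AABBBAABAABBBBBBBBBBBBBBBAABAABBBAABAABBBBBBBAABAABBBAABAA  (len 224)

160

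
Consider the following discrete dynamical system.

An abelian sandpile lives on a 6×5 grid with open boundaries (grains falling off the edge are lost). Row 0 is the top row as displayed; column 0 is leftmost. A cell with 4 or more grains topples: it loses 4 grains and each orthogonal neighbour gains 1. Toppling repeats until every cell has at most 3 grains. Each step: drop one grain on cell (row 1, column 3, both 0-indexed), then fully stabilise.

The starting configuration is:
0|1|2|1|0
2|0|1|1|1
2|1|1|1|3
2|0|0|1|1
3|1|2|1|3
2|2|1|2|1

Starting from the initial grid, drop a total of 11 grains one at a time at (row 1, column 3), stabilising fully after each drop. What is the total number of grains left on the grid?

46

step 0: 0|1|2|1|0
2|0|1|1|1
2|1|1|1|3
2|0|0|1|1
3|1|2|1|3
2|2|1|2|1
step 1: 0|1|2|1|0
2|0|1|2|1
2|1|1|1|3
2|0|0|1|1
3|1|2|1|3
2|2|1|2|1
step 2: 0|1|2|1|0
2|0|1|3|1
2|1|1|1|3
2|0|0|1|1
3|1|2|1|3
2|2|1|2|1
step 3: 0|1|2|2|0
2|0|2|0|2
2|1|1|2|3
2|0|0|1|1
3|1|2|1|3
2|2|1|2|1
step 4: 0|1|2|2|0
2|0|2|1|2
2|1|1|2|3
2|0|0|1|1
3|1|2|1|3
2|2|1|2|1
step 5: 0|1|2|2|0
2|0|2|2|2
2|1|1|2|3
2|0|0|1|1
3|1|2|1|3
2|2|1|2|1
step 6: 0|1|2|2|0
2|0|2|3|2
2|1|1|2|3
2|0|0|1|1
3|1|2|1|3
2|2|1|2|1
step 7: 0|1|2|3|0
2|0|3|0|3
2|1|1|3|3
2|0|0|1|1
3|1|2|1|3
2|2|1|2|1
step 8: 0|1|2|3|0
2|0|3|1|3
2|1|1|3|3
2|0|0|1|1
3|1|2|1|3
2|2|1|2|1
step 9: 0|1|2|3|0
2|0|3|2|3
2|1|1|3|3
2|0|0|1|1
3|1|2|1|3
2|2|1|2|1
step 10: 0|1|2|3|0
2|0|3|3|3
2|1|1|3|3
2|0|0|1|1
3|1|2|1|3
2|2|1|2|1
step 11: 0|2|0|2|2
2|1|2|0|2
2|1|3|2|1
2|0|0|2|2
3|1|2|1|3
2|2|1|2|1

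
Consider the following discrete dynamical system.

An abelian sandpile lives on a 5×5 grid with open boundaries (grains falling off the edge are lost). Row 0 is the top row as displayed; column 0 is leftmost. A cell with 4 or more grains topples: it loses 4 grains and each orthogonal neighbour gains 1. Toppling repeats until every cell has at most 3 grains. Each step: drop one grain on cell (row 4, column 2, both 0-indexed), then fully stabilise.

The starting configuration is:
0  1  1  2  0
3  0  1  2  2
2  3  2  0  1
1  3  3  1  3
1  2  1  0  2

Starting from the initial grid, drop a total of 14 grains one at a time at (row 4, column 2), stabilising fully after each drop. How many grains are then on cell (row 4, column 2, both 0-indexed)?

step 0: 0  1  1  2  0
3  0  1  2  2
2  3  2  0  1
1  3  3  1  3
1  2  1  0  2
step 1: 0  1  1  2  0
3  0  1  2  2
2  3  2  0  1
1  3  3  1  3
1  2  2  0  2
step 2: 0  1  1  2  0
3  0  1  2  2
2  3  2  0  1
1  3  3  1  3
1  2  3  0  2
step 3: 0  1  1  2  0
3  1  2  2  2
3  1  0  1  1
2  2  2  2  3
2  0  2  1  2
step 4: 0  1  1  2  0
3  1  2  2  2
3  1  0  1  1
2  2  2  2  3
2  0  3  1  2
step 5: 0  1  1  2  0
3  1  2  2  2
3  1  0  1  1
2  2  3  2  3
2  1  0  2  2
step 6: 0  1  1  2  0
3  1  2  2  2
3  1  0  1  1
2  2  3  2  3
2  1  1  2  2
step 7: 0  1  1  2  0
3  1  2  2  2
3  1  0  1  1
2  2  3  2  3
2  1  2  2  2
step 8: 0  1  1  2  0
3  1  2  2  2
3  1  0  1  1
2  2  3  2  3
2  1  3  2  2
step 9: 0  1  1  2  0
3  1  2  2  2
3  1  1  1  1
2  3  0  3  3
2  2  1  3  2
step 10: 0  1  1  2  0
3  1  2  2  2
3  1  1  1  1
2  3  0  3  3
2  2  2  3  2
step 11: 0  1  1  2  0
3  1  2  2  2
3  1  1  1  1
2  3  0  3  3
2  2  3  3  2
step 12: 0  1  1  2  0
3  1  2  2  2
3  1  1  2  2
2  3  2  1  1
2  3  1  2  0
step 13: 0  1  1  2  0
3  1  2  2  2
3  1  1  2  2
2  3  2  1  1
2  3  2  2  0
step 14: 0  1  1  2  0
3  1  2  2  2
3  1  1  2  2
2  3  2  1  1
2  3  3  2  0

3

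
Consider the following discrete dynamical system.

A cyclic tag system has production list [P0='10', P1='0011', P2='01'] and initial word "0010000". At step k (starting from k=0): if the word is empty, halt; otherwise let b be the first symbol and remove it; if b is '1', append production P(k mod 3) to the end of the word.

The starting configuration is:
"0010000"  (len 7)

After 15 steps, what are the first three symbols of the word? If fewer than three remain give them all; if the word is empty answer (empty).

0) "0010000"  (len 7)
1) "010000"  (len 6)
2) "10000"  (len 5)
3) "000001"  (len 6)
4) "00001"  (len 5)
5) "0001"  (len 4)
6) "001"  (len 3)
7) "01"  (len 2)
8) "1"  (len 1)
9) "01"  (len 2)
10) "1"  (len 1)
11) "0011"  (len 4)
12) "011"  (len 3)
13) "11"  (len 2)
14) "10011"  (len 5)
15) "001101"  (len 6)

001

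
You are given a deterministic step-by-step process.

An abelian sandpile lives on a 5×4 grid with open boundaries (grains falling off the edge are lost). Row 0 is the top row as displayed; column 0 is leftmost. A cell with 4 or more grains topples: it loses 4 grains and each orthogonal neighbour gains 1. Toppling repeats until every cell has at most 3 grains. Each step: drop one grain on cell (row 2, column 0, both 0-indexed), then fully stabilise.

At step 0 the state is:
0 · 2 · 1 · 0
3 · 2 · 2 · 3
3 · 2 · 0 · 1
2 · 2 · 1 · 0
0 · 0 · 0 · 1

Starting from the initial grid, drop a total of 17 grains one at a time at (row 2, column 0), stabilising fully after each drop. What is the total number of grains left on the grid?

32

0) 0 · 2 · 1 · 0
3 · 2 · 2 · 3
3 · 2 · 0 · 1
2 · 2 · 1 · 0
0 · 0 · 0 · 1
1) 1 · 2 · 1 · 0
0 · 3 · 2 · 3
1 · 3 · 0 · 1
3 · 2 · 1 · 0
0 · 0 · 0 · 1
2) 1 · 2 · 1 · 0
0 · 3 · 2 · 3
2 · 3 · 0 · 1
3 · 2 · 1 · 0
0 · 0 · 0 · 1
3) 1 · 2 · 1 · 0
0 · 3 · 2 · 3
3 · 3 · 0 · 1
3 · 2 · 1 · 0
0 · 0 · 0 · 1
4) 1 · 3 · 1 · 0
2 · 0 · 3 · 3
2 · 2 · 1 · 1
1 · 0 · 2 · 0
1 · 1 · 0 · 1
5) 1 · 3 · 1 · 0
2 · 0 · 3 · 3
3 · 2 · 1 · 1
1 · 0 · 2 · 0
1 · 1 · 0 · 1
6) 1 · 3 · 1 · 0
3 · 0 · 3 · 3
0 · 3 · 1 · 1
2 · 0 · 2 · 0
1 · 1 · 0 · 1
7) 1 · 3 · 1 · 0
3 · 0 · 3 · 3
1 · 3 · 1 · 1
2 · 0 · 2 · 0
1 · 1 · 0 · 1
8) 1 · 3 · 1 · 0
3 · 0 · 3 · 3
2 · 3 · 1 · 1
2 · 0 · 2 · 0
1 · 1 · 0 · 1
9) 1 · 3 · 1 · 0
3 · 0 · 3 · 3
3 · 3 · 1 · 1
2 · 0 · 2 · 0
1 · 1 · 0 · 1
10) 2 · 3 · 1 · 0
0 · 2 · 3 · 3
2 · 0 · 2 · 1
3 · 1 · 2 · 0
1 · 1 · 0 · 1
11) 2 · 3 · 1 · 0
0 · 2 · 3 · 3
3 · 0 · 2 · 1
3 · 1 · 2 · 0
1 · 1 · 0 · 1
12) 2 · 3 · 1 · 0
1 · 2 · 3 · 3
1 · 1 · 2 · 1
0 · 2 · 2 · 0
2 · 1 · 0 · 1
13) 2 · 3 · 1 · 0
1 · 2 · 3 · 3
2 · 1 · 2 · 1
0 · 2 · 2 · 0
2 · 1 · 0 · 1
14) 2 · 3 · 1 · 0
1 · 2 · 3 · 3
3 · 1 · 2 · 1
0 · 2 · 2 · 0
2 · 1 · 0 · 1
15) 2 · 3 · 1 · 0
2 · 2 · 3 · 3
0 · 2 · 2 · 1
1 · 2 · 2 · 0
2 · 1 · 0 · 1
16) 2 · 3 · 1 · 0
2 · 2 · 3 · 3
1 · 2 · 2 · 1
1 · 2 · 2 · 0
2 · 1 · 0 · 1
17) 2 · 3 · 1 · 0
2 · 2 · 3 · 3
2 · 2 · 2 · 1
1 · 2 · 2 · 0
2 · 1 · 0 · 1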